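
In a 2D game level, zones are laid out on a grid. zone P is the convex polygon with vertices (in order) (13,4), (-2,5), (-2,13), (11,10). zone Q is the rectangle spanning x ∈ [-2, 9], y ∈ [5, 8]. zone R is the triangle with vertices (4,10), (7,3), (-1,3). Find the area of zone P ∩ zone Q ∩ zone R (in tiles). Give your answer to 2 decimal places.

The intersection is the polygon with vertices (4.857,8), (6.143,5), (0.429,5), (2.571,8).
By the shoelace formula its area is 12.00.

12.00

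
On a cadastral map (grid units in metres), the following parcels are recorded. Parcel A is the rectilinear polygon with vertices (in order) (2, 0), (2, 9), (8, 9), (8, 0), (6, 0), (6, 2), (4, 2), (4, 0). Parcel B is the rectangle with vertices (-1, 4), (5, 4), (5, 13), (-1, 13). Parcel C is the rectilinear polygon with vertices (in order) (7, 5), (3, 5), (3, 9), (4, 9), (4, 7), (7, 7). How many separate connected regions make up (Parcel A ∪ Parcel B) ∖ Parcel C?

(Parcel A ∪ Parcel B) ∖ Parcel C is a single connected region.

1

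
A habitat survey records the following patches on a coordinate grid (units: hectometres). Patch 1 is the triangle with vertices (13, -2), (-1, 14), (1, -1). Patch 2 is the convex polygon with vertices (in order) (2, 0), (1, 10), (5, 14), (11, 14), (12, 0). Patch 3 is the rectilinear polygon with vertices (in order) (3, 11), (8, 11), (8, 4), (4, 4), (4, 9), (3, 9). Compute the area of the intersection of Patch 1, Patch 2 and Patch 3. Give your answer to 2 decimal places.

8.12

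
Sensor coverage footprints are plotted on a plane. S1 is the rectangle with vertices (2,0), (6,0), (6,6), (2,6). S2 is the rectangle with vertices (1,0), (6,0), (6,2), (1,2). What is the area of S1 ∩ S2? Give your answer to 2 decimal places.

8.00

|S1∩S2|: x∈[2,6], y∈[0,2] → 4·2 = 8.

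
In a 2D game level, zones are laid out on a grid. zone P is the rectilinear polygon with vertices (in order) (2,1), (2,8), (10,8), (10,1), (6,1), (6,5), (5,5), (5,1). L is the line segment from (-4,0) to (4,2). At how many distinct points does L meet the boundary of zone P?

The segment meets the boundary at (2,1.5).

1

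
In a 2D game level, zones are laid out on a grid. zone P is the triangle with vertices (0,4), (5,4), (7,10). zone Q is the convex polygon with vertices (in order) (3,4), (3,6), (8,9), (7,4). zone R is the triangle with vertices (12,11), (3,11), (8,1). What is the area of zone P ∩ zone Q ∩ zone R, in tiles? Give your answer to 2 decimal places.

The intersection is the polygon with vertices (6.333,8), (5.6,5.8), (4.923,7.154).
By the shoelace formula its area is 1.24.

1.24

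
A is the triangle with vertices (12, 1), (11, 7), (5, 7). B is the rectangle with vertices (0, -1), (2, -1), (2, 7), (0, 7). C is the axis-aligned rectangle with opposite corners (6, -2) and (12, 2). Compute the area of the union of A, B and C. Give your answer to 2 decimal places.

57.50

By inclusion–exclusion:
Individual areas: |A| = 18, |B| = 16, |C| = 24.
|A∩B| = 0.
|A∩C| = 0.5.
|B∩C| = 0 (no overlap).
|A∩B∩C| = 0.
|A ∪ B ∪ C| = 58 − 0.5 + 0 = 57.50.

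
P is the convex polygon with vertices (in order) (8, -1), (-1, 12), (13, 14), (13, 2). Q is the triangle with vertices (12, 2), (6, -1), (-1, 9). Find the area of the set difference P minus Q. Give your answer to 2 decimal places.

107.29

|P| = 130, |P∩Q| = 22.7098.
|P ∖ Q| = |P| − |P∩Q| = 130 − 22.7098 = 107.29.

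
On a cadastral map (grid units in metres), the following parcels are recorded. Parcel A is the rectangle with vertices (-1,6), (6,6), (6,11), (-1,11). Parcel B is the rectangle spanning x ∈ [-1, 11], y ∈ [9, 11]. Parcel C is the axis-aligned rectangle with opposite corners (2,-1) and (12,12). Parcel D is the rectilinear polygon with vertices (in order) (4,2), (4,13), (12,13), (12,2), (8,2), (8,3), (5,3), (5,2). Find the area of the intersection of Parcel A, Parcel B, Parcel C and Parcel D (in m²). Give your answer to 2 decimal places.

The intersection is the polygon with vertices (6,11), (6,9), (4,9), (4,11).
By the shoelace formula its area is 4.00.

4.00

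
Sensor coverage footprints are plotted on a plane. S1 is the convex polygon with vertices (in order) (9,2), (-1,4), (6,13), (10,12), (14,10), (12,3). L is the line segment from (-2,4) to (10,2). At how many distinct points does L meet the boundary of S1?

2

The segment meets the boundary at (9.333,2.111), (4,3).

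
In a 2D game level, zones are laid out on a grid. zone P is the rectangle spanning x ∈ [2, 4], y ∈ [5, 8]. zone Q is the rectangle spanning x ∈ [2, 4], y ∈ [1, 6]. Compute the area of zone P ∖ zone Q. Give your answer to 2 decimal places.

|zone P∩zone Q|: x∈[2,4], y∈[5,6] → 2·1 = 2.
|zone P| = 6.
|zone P ∖ zone Q| = |zone P| − |zone P∩zone Q| = 6 − 2 = 4.00.

4.00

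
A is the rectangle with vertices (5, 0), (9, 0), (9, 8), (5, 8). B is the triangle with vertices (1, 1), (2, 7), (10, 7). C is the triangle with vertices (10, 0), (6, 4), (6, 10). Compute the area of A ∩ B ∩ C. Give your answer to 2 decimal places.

3.27

The intersection is the polygon with vertices (6,4.333), (6,7), (7.2,7), (7.79,5.526).
By the shoelace formula its area is 3.27.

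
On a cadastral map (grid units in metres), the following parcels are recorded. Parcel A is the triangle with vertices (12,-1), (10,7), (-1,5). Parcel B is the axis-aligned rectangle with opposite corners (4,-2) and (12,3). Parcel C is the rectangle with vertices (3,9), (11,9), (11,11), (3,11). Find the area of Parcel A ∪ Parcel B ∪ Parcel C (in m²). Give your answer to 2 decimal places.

86.77

By inclusion–exclusion:
Individual areas: |Parcel A| = 46, |Parcel B| = 40, |Parcel C| = 16.
|Parcel A∩Parcel B| = 15.2308.
|Parcel A∩Parcel C| = 0.
|Parcel B∩Parcel C| = 0 (no overlap).
|Parcel A∩Parcel B∩Parcel C| = 0.
|Parcel A ∪ Parcel B ∪ Parcel C| = 102 − 15.2308 + 0 = 86.77.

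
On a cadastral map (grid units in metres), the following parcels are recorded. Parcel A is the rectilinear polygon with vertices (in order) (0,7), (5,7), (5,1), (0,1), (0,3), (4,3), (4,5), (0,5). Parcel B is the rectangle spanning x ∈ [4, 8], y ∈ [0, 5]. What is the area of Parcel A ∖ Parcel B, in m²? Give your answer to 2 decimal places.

18.00

|Parcel A| = 22, |Parcel A∩Parcel B| = 4.
|Parcel A ∖ Parcel B| = |Parcel A| − |Parcel A∩Parcel B| = 22 − 4 = 18.00.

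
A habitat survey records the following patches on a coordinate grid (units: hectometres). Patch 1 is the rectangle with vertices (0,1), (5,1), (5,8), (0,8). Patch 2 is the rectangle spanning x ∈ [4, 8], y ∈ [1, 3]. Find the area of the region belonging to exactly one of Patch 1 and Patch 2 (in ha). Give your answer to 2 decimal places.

39.00

|Patch 1∩Patch 2|: x∈[4,5], y∈[1,3] → 1·2 = 2.
|Patch 1 △ Patch 2| = |Patch 1| + |Patch 2| − 2·|Patch 1∩Patch 2| = 35 + 8 − 4 = 39.00.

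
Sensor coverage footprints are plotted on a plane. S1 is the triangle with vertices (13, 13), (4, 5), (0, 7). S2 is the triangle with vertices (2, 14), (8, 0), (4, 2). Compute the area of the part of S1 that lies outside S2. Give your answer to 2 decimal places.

|S1| = 25, |S1∩S2| = 5.68.
|S1 ∖ S2| = |S1| − |S1∩S2| = 25 − 5.68 = 19.32.

19.32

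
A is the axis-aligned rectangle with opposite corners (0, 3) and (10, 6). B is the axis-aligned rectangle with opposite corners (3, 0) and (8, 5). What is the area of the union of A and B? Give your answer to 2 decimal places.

By inclusion–exclusion:
Individual areas: |A| = 30, |B| = 25.
|A∩B|: x∈[3,8], y∈[3,5] → 5·2 = 10.
|A ∪ B| = 55 − 10 = 45.00.

45.00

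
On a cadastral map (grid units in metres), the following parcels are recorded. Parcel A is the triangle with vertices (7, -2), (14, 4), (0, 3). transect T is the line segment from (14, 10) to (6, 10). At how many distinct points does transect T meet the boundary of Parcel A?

The segment lies entirely outside Parcel A and never meets its boundary.

0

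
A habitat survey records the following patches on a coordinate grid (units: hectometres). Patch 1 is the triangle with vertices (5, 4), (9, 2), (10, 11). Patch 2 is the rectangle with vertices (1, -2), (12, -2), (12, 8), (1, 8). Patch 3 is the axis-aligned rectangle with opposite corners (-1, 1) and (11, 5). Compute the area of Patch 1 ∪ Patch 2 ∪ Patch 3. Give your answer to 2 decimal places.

By inclusion–exclusion:
Individual areas: |Patch 1| = 19, |Patch 2| = 110, |Patch 3| = 48.
|Patch 1∩Patch 2| = 16.2857.
|Patch 1∩Patch 3| = 8.1429.
|Patch 2∩Patch 3|: x∈[1,11], y∈[1,5] → 10·4 = 40.
|Patch 1∩Patch 2∩Patch 3| = 8.1429.
|Patch 1 ∪ Patch 2 ∪ Patch 3| = 177 − 64.4286 + 8.1429 = 120.71.

120.71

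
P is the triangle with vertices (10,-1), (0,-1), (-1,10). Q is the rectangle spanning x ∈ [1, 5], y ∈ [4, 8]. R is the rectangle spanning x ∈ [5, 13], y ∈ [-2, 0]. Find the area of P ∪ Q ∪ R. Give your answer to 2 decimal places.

74.50

By inclusion–exclusion:
Individual areas: |P| = 55, |Q| = 16, |R| = 16.
|P∩Q| = 8.
|P∩R| = 4.5.
|Q∩R| = 0 (no overlap).
|P∩Q∩R| = 0.
|P ∪ Q ∪ R| = 87 − 12.5 + 0 = 74.50.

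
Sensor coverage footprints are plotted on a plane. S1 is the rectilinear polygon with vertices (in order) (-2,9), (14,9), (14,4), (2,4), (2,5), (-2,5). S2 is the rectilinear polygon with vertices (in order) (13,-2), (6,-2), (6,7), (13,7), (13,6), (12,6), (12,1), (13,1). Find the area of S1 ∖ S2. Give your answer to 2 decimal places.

|S1| = 76, |S1∩S2| = 19.
|S1 ∖ S2| = |S1| − |S1∩S2| = 76 − 19 = 57.00.

57.00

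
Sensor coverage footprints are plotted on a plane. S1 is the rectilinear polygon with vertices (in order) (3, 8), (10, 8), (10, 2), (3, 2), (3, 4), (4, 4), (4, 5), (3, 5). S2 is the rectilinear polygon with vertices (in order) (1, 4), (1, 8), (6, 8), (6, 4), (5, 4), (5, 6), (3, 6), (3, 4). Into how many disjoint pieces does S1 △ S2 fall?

S1 △ S2 is a single connected region.

1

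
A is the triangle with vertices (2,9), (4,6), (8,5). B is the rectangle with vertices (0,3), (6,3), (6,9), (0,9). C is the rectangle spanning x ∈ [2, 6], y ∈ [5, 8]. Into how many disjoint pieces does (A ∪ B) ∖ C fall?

(A ∪ B) ∖ C splits into 2 disjoint pieces (area 0.8333, area 24).

2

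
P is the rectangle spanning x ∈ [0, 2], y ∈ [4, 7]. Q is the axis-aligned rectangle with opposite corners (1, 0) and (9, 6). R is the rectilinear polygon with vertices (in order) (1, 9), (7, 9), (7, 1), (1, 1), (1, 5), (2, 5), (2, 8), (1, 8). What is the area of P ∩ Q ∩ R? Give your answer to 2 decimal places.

1.00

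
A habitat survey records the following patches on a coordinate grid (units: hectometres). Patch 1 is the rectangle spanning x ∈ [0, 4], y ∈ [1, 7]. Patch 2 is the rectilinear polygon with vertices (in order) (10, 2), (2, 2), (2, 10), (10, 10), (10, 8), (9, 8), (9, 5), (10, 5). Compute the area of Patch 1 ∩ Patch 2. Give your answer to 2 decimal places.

The intersection is the polygon with vertices (4,7), (4,2), (2,2), (2,7).
By the shoelace formula its area is 10.00.

10.00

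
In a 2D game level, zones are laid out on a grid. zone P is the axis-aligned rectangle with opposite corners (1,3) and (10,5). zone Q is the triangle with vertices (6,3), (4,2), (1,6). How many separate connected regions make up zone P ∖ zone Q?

zone P ∖ zone Q splits into 2 disjoint pieces (area 11.3333, area 3).

2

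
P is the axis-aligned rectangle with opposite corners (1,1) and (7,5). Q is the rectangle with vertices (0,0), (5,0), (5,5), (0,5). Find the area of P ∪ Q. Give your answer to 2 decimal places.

33.00

By inclusion–exclusion:
Individual areas: |P| = 24, |Q| = 25.
|P∩Q|: x∈[1,5], y∈[1,5] → 4·4 = 16.
|P ∪ Q| = 49 − 16 = 33.00.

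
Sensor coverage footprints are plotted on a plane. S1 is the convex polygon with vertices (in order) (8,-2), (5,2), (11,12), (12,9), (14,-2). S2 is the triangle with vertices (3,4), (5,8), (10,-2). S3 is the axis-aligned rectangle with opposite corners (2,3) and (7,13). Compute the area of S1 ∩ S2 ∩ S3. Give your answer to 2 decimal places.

The intersection is the polygon with vertices (7,4), (7,3), (5.6,3), (6.636,4.727).
By the shoelace formula its area is 1.39.

1.39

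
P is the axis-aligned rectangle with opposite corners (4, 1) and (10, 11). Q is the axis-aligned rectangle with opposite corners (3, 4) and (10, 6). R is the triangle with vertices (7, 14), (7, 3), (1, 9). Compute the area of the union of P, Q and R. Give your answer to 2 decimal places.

By inclusion–exclusion:
Individual areas: |P| = 60, |Q| = 14, |R| = 33.
|P∩Q|: x∈[4,10], y∈[4,6] → 6·2 = 12.
|P∩R| = 19.5.
|Q∩R| = 4.
|P∩Q∩R| = 4.
|P ∪ Q ∪ R| = 107 − 35.5 + 4 = 75.50.

75.50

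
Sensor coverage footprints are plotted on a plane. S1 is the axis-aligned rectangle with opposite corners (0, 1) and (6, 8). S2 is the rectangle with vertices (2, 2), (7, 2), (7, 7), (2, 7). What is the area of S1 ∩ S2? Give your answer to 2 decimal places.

20.00

|S1∩S2|: x∈[2,6], y∈[2,7] → 4·5 = 20.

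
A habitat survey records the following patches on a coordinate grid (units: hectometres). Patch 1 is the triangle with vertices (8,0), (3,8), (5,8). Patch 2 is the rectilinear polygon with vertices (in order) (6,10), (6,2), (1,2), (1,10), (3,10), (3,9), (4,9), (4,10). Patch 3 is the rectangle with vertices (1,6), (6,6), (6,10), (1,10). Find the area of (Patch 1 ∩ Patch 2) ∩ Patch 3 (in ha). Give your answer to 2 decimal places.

The region (Patch 1 ∩ Patch 2) ∩ Patch 3 is the polygon with vertices (5,8), (5.75,6), (4.25,6), (3,8).
By the shoelace formula its area is 3.50.

3.50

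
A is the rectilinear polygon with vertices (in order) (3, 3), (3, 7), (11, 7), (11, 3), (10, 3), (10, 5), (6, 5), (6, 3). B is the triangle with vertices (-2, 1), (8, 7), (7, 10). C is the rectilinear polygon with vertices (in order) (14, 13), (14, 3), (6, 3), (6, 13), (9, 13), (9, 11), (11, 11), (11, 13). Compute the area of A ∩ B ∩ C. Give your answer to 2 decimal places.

The intersection is the polygon with vertices (8,7), (6,5.8), (6,7).
By the shoelace formula its area is 1.20.

1.20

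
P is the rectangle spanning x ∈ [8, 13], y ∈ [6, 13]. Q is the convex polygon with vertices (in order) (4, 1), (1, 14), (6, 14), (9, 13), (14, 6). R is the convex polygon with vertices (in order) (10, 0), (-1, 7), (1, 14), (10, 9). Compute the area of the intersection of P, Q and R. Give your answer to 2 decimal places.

The intersection is the polygon with vertices (8,6), (8,10.111), (10,9), (10,6).
By the shoelace formula its area is 7.11.

7.11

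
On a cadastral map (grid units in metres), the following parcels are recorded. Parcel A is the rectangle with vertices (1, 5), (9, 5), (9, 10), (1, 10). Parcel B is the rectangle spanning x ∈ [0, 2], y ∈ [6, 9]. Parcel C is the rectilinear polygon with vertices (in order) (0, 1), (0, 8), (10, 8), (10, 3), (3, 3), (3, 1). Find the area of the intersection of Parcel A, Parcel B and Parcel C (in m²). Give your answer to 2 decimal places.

2.00

The intersection is the polygon with vertices (2,6), (1,6), (1,8), (2,8).
By the shoelace formula its area is 2.00.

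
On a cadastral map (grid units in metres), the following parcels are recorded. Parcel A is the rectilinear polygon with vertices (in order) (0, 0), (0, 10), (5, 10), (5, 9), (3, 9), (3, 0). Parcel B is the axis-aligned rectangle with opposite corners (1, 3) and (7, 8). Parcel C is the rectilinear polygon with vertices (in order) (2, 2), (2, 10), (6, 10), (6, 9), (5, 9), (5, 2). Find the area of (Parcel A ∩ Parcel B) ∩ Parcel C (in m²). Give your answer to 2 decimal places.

The region (Parcel A ∩ Parcel B) ∩ Parcel C is the polygon with vertices (2,3), (2,8), (3,8), (3,3).
By the shoelace formula its area is 5.00.

5.00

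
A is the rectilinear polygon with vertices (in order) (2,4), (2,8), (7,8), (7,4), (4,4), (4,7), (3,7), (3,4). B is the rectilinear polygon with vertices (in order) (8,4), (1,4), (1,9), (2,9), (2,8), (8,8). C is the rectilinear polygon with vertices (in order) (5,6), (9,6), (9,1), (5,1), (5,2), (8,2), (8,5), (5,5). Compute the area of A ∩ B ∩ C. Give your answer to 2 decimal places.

2.00

The intersection is the polygon with vertices (7,5), (5,5), (5,6), (7,6).
By the shoelace formula its area is 2.00.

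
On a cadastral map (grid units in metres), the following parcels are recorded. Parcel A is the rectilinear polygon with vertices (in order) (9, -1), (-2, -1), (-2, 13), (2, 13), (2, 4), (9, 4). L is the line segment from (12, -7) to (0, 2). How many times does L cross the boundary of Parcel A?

1

The segment meets the boundary at (4,-1).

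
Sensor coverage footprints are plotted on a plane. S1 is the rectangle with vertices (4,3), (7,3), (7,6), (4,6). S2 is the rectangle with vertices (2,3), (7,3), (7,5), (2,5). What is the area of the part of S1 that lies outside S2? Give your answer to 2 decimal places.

3.00

|S1∩S2|: x∈[4,7], y∈[3,5] → 3·2 = 6.
|S1| = 9.
|S1 ∖ S2| = |S1| − |S1∩S2| = 9 − 6 = 3.00.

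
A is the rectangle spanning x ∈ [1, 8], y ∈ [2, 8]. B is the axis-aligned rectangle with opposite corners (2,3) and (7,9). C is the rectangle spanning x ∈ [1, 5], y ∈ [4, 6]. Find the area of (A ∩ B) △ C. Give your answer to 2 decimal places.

21.00

|A ∩ B| = 25.
|(A ∩ B) ∩ C| = 6.
|(A ∩ B) △ C| = 25 + 8 − 12 = 21.00.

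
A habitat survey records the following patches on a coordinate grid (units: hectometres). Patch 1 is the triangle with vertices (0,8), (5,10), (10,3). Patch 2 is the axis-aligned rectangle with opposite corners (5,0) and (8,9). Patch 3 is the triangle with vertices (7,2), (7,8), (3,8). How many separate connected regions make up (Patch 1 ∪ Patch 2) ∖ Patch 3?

(Patch 1 ∪ Patch 2) ∖ Patch 3 is a single connected region.

1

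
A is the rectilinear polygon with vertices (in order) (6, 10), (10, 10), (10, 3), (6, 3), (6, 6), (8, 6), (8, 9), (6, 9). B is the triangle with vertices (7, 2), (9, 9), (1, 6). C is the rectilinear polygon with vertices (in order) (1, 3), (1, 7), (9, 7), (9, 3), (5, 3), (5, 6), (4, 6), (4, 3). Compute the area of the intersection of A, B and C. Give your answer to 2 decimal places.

The intersection is the polygon with vertices (6,6), (8,6), (8,7), (8.429,7), (7.286,3), (6,3).
By the shoelace formula its area is 5.43.

5.43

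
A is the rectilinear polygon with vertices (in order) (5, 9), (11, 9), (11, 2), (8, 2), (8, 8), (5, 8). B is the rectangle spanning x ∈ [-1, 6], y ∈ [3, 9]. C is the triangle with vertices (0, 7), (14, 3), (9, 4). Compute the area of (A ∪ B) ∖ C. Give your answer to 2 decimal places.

63.05

|A ∪ B| = 65.
|(A ∪ B) ∩ C| = 1.9476.
|(A ∪ B) ∖ C| = 65 − 1.9476 = 63.05.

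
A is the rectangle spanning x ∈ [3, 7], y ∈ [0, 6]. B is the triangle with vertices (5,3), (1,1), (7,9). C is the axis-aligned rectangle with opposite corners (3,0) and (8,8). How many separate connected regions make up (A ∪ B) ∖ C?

(A ∪ B) ∖ C splits into 2 disjoint pieces (area 1.6667, area 0.2083).

2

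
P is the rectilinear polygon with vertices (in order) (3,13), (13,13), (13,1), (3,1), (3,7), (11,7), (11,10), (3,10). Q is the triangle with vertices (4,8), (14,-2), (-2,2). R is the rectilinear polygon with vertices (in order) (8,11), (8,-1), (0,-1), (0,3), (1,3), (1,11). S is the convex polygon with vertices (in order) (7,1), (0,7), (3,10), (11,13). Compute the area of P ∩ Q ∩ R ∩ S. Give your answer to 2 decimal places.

The intersection is the polygon with vertices (5,7), (8,4), (7,1), (3,4.429), (3,7).
By the shoelace formula its area is 17.14.

17.14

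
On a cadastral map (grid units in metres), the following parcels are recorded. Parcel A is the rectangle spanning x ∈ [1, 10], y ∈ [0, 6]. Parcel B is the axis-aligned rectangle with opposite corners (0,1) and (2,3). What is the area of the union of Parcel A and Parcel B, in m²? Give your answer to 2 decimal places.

By inclusion–exclusion:
Individual areas: |Parcel A| = 54, |Parcel B| = 4.
|Parcel A∩Parcel B|: x∈[1,2], y∈[1,3] → 1·2 = 2.
|Parcel A ∪ Parcel B| = 58 − 2 = 56.00.

56.00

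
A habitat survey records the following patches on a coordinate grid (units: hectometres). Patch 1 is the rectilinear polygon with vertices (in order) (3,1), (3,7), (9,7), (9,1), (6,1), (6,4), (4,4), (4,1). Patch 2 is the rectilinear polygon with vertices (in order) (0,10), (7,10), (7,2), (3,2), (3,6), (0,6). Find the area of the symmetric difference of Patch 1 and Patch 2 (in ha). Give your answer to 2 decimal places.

42.00

|Patch 1| = 30, |Patch 2| = 44, |Patch 1∩Patch 2| = 16.
|Patch 1 △ Patch 2| = |Patch 1| + |Patch 2| − 2·|Patch 1∩Patch 2| = 30 + 44 − 32 = 42.00.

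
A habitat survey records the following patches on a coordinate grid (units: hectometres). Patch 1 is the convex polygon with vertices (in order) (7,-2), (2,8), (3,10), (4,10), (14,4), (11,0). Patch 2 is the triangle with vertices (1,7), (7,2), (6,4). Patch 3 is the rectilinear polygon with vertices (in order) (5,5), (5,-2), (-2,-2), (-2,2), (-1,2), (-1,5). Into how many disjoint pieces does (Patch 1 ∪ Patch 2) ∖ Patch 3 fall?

(Patch 1 ∪ Patch 2) ∖ Patch 3 is a single connected region.

1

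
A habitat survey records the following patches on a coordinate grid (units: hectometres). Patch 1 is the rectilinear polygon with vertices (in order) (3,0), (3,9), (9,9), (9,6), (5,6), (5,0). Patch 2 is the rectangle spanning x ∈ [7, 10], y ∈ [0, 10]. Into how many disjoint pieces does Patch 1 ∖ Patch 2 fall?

Patch 1 ∖ Patch 2 is a single connected region.

1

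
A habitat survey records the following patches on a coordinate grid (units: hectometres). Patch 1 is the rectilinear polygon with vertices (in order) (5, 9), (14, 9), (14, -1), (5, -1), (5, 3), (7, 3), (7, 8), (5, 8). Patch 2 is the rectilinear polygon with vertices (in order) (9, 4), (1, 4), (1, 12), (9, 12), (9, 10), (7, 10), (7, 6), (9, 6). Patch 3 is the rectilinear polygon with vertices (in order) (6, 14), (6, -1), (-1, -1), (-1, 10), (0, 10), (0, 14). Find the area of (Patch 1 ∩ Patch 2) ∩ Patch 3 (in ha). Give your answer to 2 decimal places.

1.00

The region (Patch 1 ∩ Patch 2) ∩ Patch 3 is the polygon with vertices (5,8), (5,9), (6,9), (6,8).
By the shoelace formula its area is 1.00.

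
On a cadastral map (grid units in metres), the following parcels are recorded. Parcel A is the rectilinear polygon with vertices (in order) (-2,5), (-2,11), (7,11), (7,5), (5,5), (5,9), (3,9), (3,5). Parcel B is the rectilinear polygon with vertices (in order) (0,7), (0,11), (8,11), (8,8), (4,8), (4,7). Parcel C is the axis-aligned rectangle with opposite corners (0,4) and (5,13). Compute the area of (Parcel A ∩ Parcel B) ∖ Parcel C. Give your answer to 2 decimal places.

|Parcel A ∩ Parcel B| = 22.
|(Parcel A ∩ Parcel B) ∩ Parcel C| = 16.
|(Parcel A ∩ Parcel B) ∖ Parcel C| = 22 − 16 = 6.00.

6.00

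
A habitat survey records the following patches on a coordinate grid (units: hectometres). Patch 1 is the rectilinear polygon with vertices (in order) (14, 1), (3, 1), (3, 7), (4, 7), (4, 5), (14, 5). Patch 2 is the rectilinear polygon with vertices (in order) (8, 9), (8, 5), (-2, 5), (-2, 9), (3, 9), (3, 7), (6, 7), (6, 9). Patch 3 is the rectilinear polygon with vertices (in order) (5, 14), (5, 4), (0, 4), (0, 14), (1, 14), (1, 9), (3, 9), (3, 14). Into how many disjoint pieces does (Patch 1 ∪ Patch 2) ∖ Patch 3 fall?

(Patch 1 ∪ Patch 2) ∖ Patch 3 splits into 2 disjoint pieces (area 52, area 8).

2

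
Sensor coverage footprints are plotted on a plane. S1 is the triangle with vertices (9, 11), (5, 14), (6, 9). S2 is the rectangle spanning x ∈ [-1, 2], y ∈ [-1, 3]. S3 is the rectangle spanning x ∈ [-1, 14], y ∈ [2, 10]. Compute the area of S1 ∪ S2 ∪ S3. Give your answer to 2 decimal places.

By inclusion–exclusion:
Individual areas: |S1| = 8.5, |S2| = 12, |S3| = 120.
|S1∩S2| = 0.
|S1∩S3| = 0.85.
|S2∩S3|: x∈[-1,2], y∈[2,3] → 3·1 = 3.
|S1∩S2∩S3| = 0.
|S1 ∪ S2 ∪ S3| = 140.5 − 3.85 + 0 = 136.65.

136.65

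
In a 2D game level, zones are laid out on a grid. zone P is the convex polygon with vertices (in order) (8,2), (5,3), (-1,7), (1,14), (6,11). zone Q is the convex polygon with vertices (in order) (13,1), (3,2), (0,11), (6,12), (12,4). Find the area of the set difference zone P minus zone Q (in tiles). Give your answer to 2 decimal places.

13.17

|zone P| = 59, |zone P∩zone Q| = 45.8296.
|zone P ∖ zone Q| = |zone P| − |zone P∩zone Q| = 59 − 45.8296 = 13.17.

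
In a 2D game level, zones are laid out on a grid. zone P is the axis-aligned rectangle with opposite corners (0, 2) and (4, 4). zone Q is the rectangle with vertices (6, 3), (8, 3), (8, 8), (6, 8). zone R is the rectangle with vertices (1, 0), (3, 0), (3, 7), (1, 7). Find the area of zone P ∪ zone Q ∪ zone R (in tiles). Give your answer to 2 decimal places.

28.00

By inclusion–exclusion:
Individual areas: |zone P| = 8, |zone Q| = 10, |zone R| = 14.
|zone P∩zone Q| = 0 (no overlap).
|zone P∩zone R|: x∈[1,3], y∈[2,4] → 2·2 = 4.
|zone Q∩zone R| = 0 (no overlap).
|zone P∩zone Q∩zone R| = 0.
|zone P ∪ zone Q ∪ zone R| = 32 − 4 + 0 = 28.00.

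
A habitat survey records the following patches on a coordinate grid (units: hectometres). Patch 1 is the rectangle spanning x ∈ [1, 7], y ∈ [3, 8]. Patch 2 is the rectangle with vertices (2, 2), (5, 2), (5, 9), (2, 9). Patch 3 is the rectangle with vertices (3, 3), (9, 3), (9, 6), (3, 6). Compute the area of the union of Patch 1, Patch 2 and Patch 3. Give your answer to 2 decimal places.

By inclusion–exclusion:
Individual areas: |Patch 1| = 30, |Patch 2| = 21, |Patch 3| = 18.
|Patch 1∩Patch 2|: x∈[2,5], y∈[3,8] → 3·5 = 15.
|Patch 1∩Patch 3|: x∈[3,7], y∈[3,6] → 4·3 = 12.
|Patch 2∩Patch 3|: x∈[3,5], y∈[3,6] → 2·3 = 6.
|Patch 1∩Patch 2∩Patch 3| = 6.
|Patch 1 ∪ Patch 2 ∪ Patch 3| = 69 − 33 + 6 = 42.00.

42.00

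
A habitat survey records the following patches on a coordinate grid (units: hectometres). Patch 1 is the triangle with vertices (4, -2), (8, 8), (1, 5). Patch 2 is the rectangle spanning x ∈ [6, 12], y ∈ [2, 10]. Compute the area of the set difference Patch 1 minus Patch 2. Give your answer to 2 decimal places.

|Patch 1| = 29, |Patch 1∩Patch 2| = 4.1429.
|Patch 1 ∖ Patch 2| = |Patch 1| − |Patch 1∩Patch 2| = 29 − 4.1429 = 24.86.

24.86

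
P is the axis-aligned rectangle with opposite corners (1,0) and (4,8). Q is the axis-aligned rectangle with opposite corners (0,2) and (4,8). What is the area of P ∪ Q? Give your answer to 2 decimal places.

By inclusion–exclusion:
Individual areas: |P| = 24, |Q| = 24.
|P∩Q|: x∈[1,4], y∈[2,8] → 3·6 = 18.
|P ∪ Q| = 48 − 18 = 30.00.

30.00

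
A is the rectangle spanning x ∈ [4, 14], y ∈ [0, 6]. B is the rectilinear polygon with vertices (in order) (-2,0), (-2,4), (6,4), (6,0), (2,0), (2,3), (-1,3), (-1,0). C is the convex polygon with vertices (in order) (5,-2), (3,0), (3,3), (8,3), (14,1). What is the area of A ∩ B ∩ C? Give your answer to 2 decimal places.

The intersection is the polygon with vertices (6,0), (4,0), (4,3), (6,3).
By the shoelace formula its area is 6.00.

6.00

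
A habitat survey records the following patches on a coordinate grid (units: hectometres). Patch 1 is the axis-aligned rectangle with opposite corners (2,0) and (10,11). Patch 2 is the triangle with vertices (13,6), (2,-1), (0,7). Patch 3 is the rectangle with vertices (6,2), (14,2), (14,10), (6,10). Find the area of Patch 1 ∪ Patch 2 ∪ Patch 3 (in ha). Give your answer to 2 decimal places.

By inclusion–exclusion:
Individual areas: |Patch 1| = 88, |Patch 2| = 51, |Patch 3| = 64.
|Patch 1∩Patch 2| = 39.1583.
|Patch 1∩Patch 3|: x∈[6,10], y∈[2,10] → 4·8 = 32.
|Patch 2∩Patch 3| = 17.3132.
|Patch 1∩Patch 2∩Patch 3| = 14.1034.
|Patch 1 ∪ Patch 2 ∪ Patch 3| = 203 − 88.4715 + 14.1034 = 128.63.

128.63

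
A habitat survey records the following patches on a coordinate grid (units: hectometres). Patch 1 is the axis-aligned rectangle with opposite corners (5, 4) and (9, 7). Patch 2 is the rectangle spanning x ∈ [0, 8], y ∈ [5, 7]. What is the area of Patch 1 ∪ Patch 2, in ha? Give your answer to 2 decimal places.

By inclusion–exclusion:
Individual areas: |Patch 1| = 12, |Patch 2| = 16.
|Patch 1∩Patch 2|: x∈[5,8], y∈[5,7] → 3·2 = 6.
|Patch 1 ∪ Patch 2| = 28 − 6 = 22.00.

22.00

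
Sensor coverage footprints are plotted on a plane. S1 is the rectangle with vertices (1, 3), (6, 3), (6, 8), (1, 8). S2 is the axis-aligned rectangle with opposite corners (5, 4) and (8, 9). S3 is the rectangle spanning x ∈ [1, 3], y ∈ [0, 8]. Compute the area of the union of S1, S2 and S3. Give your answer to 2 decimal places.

42.00

By inclusion–exclusion:
Individual areas: |S1| = 25, |S2| = 15, |S3| = 16.
|S1∩S2|: x∈[5,6], y∈[4,8] → 1·4 = 4.
|S1∩S3|: x∈[1,3], y∈[3,8] → 2·5 = 10.
|S2∩S3| = 0 (no overlap).
|S1∩S2∩S3| = 0.
|S1 ∪ S2 ∪ S3| = 56 − 14 + 0 = 42.00.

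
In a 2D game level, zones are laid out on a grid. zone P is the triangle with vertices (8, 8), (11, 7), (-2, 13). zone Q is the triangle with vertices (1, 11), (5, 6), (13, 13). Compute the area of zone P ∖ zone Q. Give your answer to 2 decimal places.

|zone P| = 2.5, |zone P∩zone Q| = 1.5157.
|zone P ∖ zone Q| = |zone P| − |zone P∩zone Q| = 2.5 − 1.5157 = 0.98.

0.98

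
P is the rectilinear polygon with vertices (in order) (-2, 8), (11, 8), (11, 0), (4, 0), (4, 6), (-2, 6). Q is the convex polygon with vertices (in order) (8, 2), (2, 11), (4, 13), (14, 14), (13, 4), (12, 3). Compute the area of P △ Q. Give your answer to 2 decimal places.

107.75

|P| = 68, |Q| = 97.5, |P∩Q| = 28.875.
|P △ Q| = |P| + |Q| − 2·|P∩Q| = 68 + 97.5 − 57.75 = 107.75.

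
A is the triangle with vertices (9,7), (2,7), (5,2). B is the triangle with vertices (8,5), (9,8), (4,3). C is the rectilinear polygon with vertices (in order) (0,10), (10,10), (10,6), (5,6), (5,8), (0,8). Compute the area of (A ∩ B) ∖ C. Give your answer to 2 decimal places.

3.13

|A ∩ B| = 4.1117.
|(A ∩ B) ∩ C| = 0.981.
|(A ∩ B) ∖ C| = 4.1117 − 0.981 = 3.13.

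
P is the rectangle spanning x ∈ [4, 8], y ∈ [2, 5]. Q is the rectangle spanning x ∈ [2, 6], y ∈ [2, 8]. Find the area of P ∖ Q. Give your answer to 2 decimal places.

|P∩Q|: x∈[4,6], y∈[2,5] → 2·3 = 6.
|P| = 12.
|P ∖ Q| = |P| − |P∩Q| = 12 − 6 = 6.00.

6.00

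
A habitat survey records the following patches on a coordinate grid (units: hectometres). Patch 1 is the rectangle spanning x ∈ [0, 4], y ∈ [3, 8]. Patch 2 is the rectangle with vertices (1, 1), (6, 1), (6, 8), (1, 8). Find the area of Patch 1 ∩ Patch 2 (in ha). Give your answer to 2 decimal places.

|Patch 1∩Patch 2|: x∈[1,4], y∈[3,8] → 3·5 = 15.

15.00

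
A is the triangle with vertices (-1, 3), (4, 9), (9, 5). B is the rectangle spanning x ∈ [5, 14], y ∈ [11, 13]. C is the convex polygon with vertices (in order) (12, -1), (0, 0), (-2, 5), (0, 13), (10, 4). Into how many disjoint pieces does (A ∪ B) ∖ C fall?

2

(A ∪ B) ∖ C splits into 2 disjoint pieces (area 0.0455, area 18).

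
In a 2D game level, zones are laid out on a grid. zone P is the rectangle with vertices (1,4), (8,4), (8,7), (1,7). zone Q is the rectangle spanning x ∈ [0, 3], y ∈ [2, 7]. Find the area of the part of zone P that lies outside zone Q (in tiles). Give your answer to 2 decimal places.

|zone P∩zone Q|: x∈[1,3], y∈[4,7] → 2·3 = 6.
|zone P| = 21.
|zone P ∖ zone Q| = |zone P| − |zone P∩zone Q| = 21 − 6 = 15.00.

15.00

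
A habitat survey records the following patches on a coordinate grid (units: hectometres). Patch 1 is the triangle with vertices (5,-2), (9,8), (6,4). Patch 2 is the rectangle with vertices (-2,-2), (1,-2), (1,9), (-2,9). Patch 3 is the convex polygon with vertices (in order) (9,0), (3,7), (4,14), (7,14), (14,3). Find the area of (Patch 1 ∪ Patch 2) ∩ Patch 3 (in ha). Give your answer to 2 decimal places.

4.04

The region (Patch 1 ∪ Patch 2) ∩ Patch 3 is the polygon with vertices (6,4), (9,8), (6.818,2.546), (5.93,3.581).
By the shoelace formula its area is 4.04.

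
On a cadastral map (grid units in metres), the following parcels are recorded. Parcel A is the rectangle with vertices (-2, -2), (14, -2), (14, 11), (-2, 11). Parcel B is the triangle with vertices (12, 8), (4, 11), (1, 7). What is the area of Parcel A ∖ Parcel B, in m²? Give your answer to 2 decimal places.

187.50

|Parcel A| = 208, |Parcel A∩Parcel B| = 20.5.
|Parcel A ∖ Parcel B| = |Parcel A| − |Parcel A∩Parcel B| = 208 − 20.5 = 187.50.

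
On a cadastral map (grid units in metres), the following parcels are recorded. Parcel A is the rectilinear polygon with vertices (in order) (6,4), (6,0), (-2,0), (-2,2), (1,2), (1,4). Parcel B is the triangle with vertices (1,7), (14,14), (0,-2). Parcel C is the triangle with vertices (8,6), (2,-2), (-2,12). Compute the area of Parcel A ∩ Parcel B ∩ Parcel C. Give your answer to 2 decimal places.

The intersection is the polygon with vertices (1,2), (1,4), (5.25,4), (1.75,0), (1.429,0), (0.857,2).
By the shoelace formula its area is 9.71.

9.71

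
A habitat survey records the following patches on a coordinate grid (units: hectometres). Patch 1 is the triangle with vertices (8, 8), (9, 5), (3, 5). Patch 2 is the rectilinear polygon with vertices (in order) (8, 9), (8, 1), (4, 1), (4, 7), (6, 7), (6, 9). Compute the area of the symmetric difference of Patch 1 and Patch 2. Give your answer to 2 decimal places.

|Patch 1| = 9, |Patch 2| = 28, |Patch 1∩Patch 2| = 7.2.
|Patch 1 △ Patch 2| = |Patch 1| + |Patch 2| − 2·|Patch 1∩Patch 2| = 9 + 28 − 14.4 = 22.60.

22.60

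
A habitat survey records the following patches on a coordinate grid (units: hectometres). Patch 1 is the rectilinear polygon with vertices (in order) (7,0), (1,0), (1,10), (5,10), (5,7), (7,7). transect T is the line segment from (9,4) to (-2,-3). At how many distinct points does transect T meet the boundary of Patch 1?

2

The segment meets the boundary at (2.714,0), (7,2.727).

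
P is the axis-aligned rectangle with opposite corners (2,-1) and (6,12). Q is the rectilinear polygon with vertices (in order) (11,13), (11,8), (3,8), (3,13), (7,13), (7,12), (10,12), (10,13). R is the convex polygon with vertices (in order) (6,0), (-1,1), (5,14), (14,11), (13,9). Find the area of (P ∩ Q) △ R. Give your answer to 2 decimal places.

|P ∩ Q| = 12.
|(P ∩ Q) ∩ R| = 10.7436.
|(P ∩ Q) △ R| = 12 + 112.5 − 21.4872 = 103.01.

103.01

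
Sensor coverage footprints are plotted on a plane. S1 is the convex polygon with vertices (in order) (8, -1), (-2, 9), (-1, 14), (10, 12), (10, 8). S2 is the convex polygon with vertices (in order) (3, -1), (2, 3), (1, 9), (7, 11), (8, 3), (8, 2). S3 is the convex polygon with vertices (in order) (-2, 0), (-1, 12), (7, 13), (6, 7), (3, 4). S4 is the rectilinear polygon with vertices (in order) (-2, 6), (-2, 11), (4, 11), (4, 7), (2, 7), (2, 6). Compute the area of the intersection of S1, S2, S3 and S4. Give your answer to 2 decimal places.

The intersection is the polygon with vertices (4,10), (4,7), (2,7), (2,6), (1.5,6), (1,9).
By the shoelace formula its area is 7.75.

7.75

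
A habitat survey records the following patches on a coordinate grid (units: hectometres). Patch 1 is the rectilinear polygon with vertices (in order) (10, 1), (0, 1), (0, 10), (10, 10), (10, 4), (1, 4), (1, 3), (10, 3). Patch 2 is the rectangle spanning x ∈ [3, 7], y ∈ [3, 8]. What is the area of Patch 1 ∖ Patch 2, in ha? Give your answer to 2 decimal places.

|Patch 1| = 81, |Patch 1∩Patch 2| = 16.
|Patch 1 ∖ Patch 2| = |Patch 1| − |Patch 1∩Patch 2| = 81 − 16 = 65.00.

65.00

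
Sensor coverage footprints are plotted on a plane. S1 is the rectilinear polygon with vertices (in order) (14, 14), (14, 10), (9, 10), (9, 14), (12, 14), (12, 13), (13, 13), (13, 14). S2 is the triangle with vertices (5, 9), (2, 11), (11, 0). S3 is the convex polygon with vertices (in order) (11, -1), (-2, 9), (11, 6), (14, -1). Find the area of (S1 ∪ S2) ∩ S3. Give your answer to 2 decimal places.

The region (S1 ∪ S2) ∩ S3 is the polygon with vertices (4.948,7.397), (6.273,7.091), (11,0).
By the shoelace formula its area is 3.97.

3.97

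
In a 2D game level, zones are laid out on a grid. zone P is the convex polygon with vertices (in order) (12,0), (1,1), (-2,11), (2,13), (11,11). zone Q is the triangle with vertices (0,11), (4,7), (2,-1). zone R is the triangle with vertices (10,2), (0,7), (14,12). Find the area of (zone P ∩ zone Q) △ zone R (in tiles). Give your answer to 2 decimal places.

|zone P ∩ zone Q| = 19.2462.
|(zone P ∩ zone Q) ∩ zone R| = 5.4647.
|(zone P ∩ zone Q) △ zone R| = 19.2462 + 60 − 10.9294 = 68.32.

68.32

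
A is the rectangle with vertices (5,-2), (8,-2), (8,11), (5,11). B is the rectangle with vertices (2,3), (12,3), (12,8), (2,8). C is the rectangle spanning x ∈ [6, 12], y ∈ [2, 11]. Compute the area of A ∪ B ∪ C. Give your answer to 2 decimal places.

By inclusion–exclusion:
Individual areas: |A| = 39, |B| = 50, |C| = 54.
|A∩B|: x∈[5,8], y∈[3,8] → 3·5 = 15.
|A∩C|: x∈[6,8], y∈[2,11] → 2·9 = 18.
|B∩C|: x∈[6,12], y∈[3,8] → 6·5 = 30.
|A∩B∩C| = 10.
|A ∪ B ∪ C| = 143 − 63 + 10 = 90.00.

90.00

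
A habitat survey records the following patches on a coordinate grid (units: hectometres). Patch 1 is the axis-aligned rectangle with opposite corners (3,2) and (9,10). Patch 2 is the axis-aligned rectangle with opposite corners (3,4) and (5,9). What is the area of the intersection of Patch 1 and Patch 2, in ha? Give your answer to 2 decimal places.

|Patch 1∩Patch 2|: x∈[3,5], y∈[4,9] → 2·5 = 10.

10.00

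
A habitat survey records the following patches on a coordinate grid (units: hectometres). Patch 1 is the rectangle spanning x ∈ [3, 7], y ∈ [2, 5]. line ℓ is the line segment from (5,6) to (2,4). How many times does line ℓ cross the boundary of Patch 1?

The segment meets the boundary at (3,4.667), (3.5,5).

2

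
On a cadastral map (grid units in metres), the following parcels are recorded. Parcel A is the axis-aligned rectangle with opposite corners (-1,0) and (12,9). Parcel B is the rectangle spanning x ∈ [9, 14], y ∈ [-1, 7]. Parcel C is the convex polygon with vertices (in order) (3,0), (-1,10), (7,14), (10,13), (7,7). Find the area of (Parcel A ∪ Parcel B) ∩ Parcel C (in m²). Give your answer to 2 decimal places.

39.20

The region (Parcel A ∪ Parcel B) ∩ Parcel C is the polygon with vertices (8,9), (7,7), (3,0), (-0.6,9).
By the shoelace formula its area is 39.20.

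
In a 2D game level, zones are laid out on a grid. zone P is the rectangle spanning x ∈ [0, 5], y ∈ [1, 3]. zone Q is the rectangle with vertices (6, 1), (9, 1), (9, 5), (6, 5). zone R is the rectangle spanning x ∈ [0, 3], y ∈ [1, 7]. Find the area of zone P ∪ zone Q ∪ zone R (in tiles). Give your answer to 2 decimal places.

By inclusion–exclusion:
Individual areas: |zone P| = 10, |zone Q| = 12, |zone R| = 18.
|zone P∩zone Q| = 0 (no overlap).
|zone P∩zone R|: x∈[0,3], y∈[1,3] → 3·2 = 6.
|zone Q∩zone R| = 0 (no overlap).
|zone P∩zone Q∩zone R| = 0.
|zone P ∪ zone Q ∪ zone R| = 40 − 6 + 0 = 34.00.

34.00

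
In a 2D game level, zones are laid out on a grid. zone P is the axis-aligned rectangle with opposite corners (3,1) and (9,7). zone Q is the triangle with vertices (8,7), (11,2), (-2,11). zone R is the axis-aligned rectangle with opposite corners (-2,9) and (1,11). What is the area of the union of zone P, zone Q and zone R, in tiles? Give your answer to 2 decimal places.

51.08

By inclusion–exclusion:
Individual areas: |zone P| = 36, |zone Q| = 19, |zone R| = 6.
|zone P∩zone Q| = 8.6068.
|zone P∩zone R| = 0 (no overlap).
|zone Q∩zone R| = 1.3111.
|zone P∩zone Q∩zone R| = 0.
|zone P ∪ zone Q ∪ zone R| = 61 − 9.9179 + 0 = 51.08.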